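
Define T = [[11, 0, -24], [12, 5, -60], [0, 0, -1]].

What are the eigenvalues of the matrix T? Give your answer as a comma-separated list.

-1, 5, 11

Compute the characteristic polynomial p(t) = det(tI - T).
Expanding the 3×3 determinant: p(t) = t^3 - 15t^2 + 39t + 55.
Since p(-1) = 0, t = -1 is a root.
Factor out (t + 1): p(t) = (t + 1)·(t^2 - 16t + 55).
The quadratic factors as (t - 5)·(t - 11).
Eigenvalues: -1, 5, 11.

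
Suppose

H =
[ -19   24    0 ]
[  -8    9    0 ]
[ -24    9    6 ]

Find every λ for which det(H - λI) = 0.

Set up det(λI - H) = 0.
Expanding the 3×3 determinant: p(λ) = λ^3 + 4λ^2 - 39λ - 126.
Try λ = -3: p(-3) = 0, so -3 is a root.
Factor out (λ + 3): p(λ) = (λ + 3)·(λ^2 + λ - 42).
The quadratic factors as (λ + 7)·(λ - 6).
Eigenvalues: -7, -3, 6.

-7, -3, 6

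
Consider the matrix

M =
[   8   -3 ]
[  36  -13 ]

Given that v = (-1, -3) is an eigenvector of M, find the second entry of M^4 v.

-3

First find the eigenvalue: Mv = (1, 3) = -1·(-1, -3), so λ = -1.
Then M^4 v = λ^4·v = (-1)^4·(-1, -3) = 1·(-1, -3) = (-1, -3).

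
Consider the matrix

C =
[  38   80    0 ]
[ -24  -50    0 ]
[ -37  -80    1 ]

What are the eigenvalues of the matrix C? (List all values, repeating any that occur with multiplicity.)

The characteristic polynomial is p(t) = det(tI - C).
Expanding the 3×3 determinant: p(t) = t^3 + 11t^2 + 8t - 20.
Rational-root test: t = 1 gives p(1) = 0.
Dividing by (t - 1) leaves t^2 + 12t + 20.
The quadratic factors as (t + 10)·(t + 2).
Eigenvalues: -10, -2, 1.

-10, -2, 1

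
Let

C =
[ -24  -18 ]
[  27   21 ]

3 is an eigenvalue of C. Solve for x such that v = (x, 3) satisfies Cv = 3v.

We need (C - 3I)v = 0.
C - 3I = [[-27, -18], [27, 18]].
Row 1: (-27)·x + (-18)·3 = 0
Row 2: (27)·x + (18)·3 = 0
Solving gives x = -2.
Check: C·(-2, 3) = (-6, 9) = 3·(-2, 3).

-2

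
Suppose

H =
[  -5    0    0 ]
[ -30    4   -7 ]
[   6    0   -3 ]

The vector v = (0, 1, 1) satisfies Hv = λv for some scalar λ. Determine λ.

Compute Hv: H·(0, 1, 1) = (0, -3, -3).
Since Hv = λv, compare component 2: -3 = λ·1, so λ = -3.

-3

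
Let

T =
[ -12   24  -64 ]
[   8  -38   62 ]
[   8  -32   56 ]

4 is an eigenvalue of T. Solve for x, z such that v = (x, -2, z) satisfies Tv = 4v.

5, -2

We need (T - 4I)v = 0.
T - 4I = [[-16, 24, -64], [8, -42, 62], [8, -32, 52]].
Row 1: (-16)·x + (24)·-2 + (-64)·z = 0
Row 2: (8)·x + (-42)·-2 + (62)·z = 0
Row 3: (8)·x + (-32)·-2 + (52)·z = 0
Solving gives x = 5, z = -2.
Check: T·(5, -2, -2) = (20, -8, -8) = 4·(5, -2, -2).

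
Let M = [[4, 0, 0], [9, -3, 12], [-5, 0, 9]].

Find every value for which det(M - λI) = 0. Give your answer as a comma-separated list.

The characteristic polynomial is p(lambda) = det(lambda·I - M).
Expanding the 3×3 determinant: p(lambda) = lambda^3 - 10·lambda^2 - 3·lambda + 108.
Rational-root test: lambda = -3 gives p(-3) = 0.
Dividing by (lambda + 3) leaves lambda^2 - 13·lambda + 36.
The quadratic factors as (lambda - 4)·(lambda - 9).
Eigenvalues: -3, 4, 9.

-3, 4, 9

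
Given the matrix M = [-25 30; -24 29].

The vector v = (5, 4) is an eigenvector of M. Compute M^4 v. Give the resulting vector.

(5, 4)

First find the eigenvalue: Mv = (-5, -4) = -1·(5, 4), so λ = -1.
Then M^4 v = λ^4·v = (-1)^4·(5, 4) = 1·(5, 4) = (5, 4).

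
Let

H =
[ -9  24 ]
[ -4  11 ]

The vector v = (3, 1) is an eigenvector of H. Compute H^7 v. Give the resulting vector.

(-3, -1)

First find the eigenvalue: Hv = (-3, -1) = -1·(3, 1), so λ = -1.
Then H^7 v = λ^7·v = (-1)^7·(3, 1) = -1·(3, 1) = (-3, -1).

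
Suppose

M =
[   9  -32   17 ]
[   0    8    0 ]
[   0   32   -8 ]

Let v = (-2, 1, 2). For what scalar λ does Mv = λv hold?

8

Compute Mv: M·(-2, 1, 2) = (-16, 8, 16).
Since Mv = λv, compare component 1: -16 = λ·-2, so λ = 8.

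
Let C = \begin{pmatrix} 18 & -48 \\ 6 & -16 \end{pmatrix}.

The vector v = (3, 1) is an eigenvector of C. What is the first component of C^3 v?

First find the eigenvalue: Cv = (6, 2) = 2·(3, 1), so λ = 2.
Then C^3 v = λ^3·v = 2^3·(3, 1) = 8·(3, 1) = (24, 8).

24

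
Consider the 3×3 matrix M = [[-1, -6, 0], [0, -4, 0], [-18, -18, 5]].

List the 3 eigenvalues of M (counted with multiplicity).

-4, -1, 5

Compute the characteristic polynomial p(lambda) = det(lambda·I - M).
Expanding along the first row, p(lambda) = lambda^3 - 21·lambda - 20.
Try lambda = -1: p(-1) = 0, so -1 is a root.
Dividing by (lambda + 1) leaves lambda^2 - lambda - 20.
The quadratic factors as (lambda + 4)·(lambda - 5).
Eigenvalues: -4, -1, 5.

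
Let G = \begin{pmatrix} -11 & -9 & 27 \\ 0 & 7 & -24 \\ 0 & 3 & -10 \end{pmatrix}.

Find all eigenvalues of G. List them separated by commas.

-11, -2, -1

Set up det(tI - G) = 0.
Expanding the 3×3 determinant: p(t) = t^3 + 14t^2 + 35t + 22.
Since p(-2) = 0, t = -2 is a root.
Dividing by (t + 2) leaves t^2 + 12t + 11.
The quadratic factors as (t + 11)·(t + 1).
Eigenvalues: -11, -2, -1.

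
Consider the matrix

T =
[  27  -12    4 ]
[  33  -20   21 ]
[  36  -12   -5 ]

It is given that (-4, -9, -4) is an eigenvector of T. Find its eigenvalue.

Compute Tv: T·(-4, -9, -4) = (-16, -36, -16).
Since Tv = λv, compare component 1: -16 = λ·-4, so λ = 4.

4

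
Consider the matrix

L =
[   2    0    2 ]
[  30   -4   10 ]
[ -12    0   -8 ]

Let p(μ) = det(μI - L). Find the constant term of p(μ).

32

p(μ) = μ^3 + 10μ^2 + 32μ + 32.
The constant term is 32.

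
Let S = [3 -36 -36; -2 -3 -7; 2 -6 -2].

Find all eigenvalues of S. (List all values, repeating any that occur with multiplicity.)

The characteristic polynomial is p(s) = det(sI - S).
Cofactor expansion gives p(s) = s^3 + 2s^2 - 51s + 108.
Rational-root test: s = 3 gives p(3) = 0.
Dividing by (s - 3) leaves s^2 + 5s - 36.
The quadratic factors as (s + 9)·(s - 4).
Eigenvalues: -9, 3, 4.

-9, 3, 4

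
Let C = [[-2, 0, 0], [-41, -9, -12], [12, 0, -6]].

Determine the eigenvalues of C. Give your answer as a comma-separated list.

-9, -6, -2

Set up det(λI - C) = 0.
Expanding the 3×3 determinant: p(λ) = λ^3 + 17λ^2 + 84λ + 108.
Since p(-2) = 0, λ = -2 is a root.
Dividing by (λ + 2) leaves λ^2 + 15λ + 54.
The quadratic factors as (λ + 9)·(λ + 6).
Eigenvalues: -9, -6, -2.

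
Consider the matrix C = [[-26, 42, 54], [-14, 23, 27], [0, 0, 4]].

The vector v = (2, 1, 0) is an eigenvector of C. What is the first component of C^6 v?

31250

First find the eigenvalue: Cv = (-10, -5, 0) = -5·(2, 1, 0), so λ = -5.
Then C^6 v = λ^6·v = (-5)^6·(2, 1, 0) = 15625·(2, 1, 0) = (31250, 15625, 0).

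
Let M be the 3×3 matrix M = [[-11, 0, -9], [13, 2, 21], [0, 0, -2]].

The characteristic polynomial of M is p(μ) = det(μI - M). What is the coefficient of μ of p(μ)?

-4

p(μ) = μ^3 + 11μ^2 - 4μ - 44.
The coefficient of μ is -4.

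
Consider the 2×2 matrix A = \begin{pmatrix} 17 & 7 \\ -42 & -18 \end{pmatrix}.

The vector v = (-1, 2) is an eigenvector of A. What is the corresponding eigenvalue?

3

Compute Av: A·(-1, 2) = (-3, 6).
Since Av = λv, compare component 1: -3 = λ·-1, so λ = 3.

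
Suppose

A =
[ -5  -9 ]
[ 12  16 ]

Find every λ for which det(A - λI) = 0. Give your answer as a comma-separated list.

det(A - μI) = (-5 - μ)(16 - μ) - (-9)·(12) = μ^2 - 11μ + 28.
This factors as (μ - 4)·(μ - 7) = 0.
Eigenvalues: 4, 7.

4, 7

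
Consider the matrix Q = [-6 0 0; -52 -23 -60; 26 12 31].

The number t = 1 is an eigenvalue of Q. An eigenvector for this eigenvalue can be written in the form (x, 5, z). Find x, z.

We need (Q - 1I)v = 0.
Q - 1I = [[-7, 0, 0], [-52, -24, -60], [26, 12, 30]].
Row 1: (-7)·x + (0)·5 + (0)·z = 0
Row 2: (-52)·x + (-24)·5 + (-60)·z = 0
Row 3: (26)·x + (12)·5 + (30)·z = 0
Solving gives x = 0, z = -2.
Check: Q·(0, 5, -2) = (0, 5, -2) = 1·(0, 5, -2).

0, -2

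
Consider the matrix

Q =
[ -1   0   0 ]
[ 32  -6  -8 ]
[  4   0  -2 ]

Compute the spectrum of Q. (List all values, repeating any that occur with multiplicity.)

The characteristic polynomial is p(lambda) = det(lambda·I - Q).
Expanding along the first row, p(lambda) = lambda^3 + 9·lambda^2 + 20·lambda + 12.
Try lambda = -6: p(-6) = 0, so -6 is a root.
Factor out (lambda + 6): p(lambda) = (lambda + 6)·(lambda^2 + 3·lambda + 2).
The quadratic factors as (lambda + 2)·(lambda + 1).
Eigenvalues: -6, -2, -1.

-6, -2, -1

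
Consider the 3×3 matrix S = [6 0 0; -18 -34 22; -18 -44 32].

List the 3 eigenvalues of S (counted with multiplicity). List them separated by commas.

-12, 6, 10

Compute the characteristic polynomial p(lambda) = det(lambda·I - S).
Expanding along the first row, p(lambda) = lambda^3 - 4·lambda^2 - 132·lambda + 720.
Rational-root test: lambda = 6 gives p(6) = 0.
Factor out (lambda - 6): p(lambda) = (lambda - 6)·(lambda^2 + 2·lambda - 120).
The quadratic factors as (lambda + 12)·(lambda - 10).
Eigenvalues: -12, 6, 10.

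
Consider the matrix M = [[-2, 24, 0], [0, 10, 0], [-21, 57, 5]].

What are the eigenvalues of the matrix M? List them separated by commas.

-2, 5, 10

The characteristic polynomial is p(lambda) = det(lambda·I - M).
Expanding along the first row, p(lambda) = lambda^3 - 13·lambda^2 + 20·lambda + 100.
Try lambda = -2: p(-2) = 0, so -2 is a root.
Dividing by (lambda + 2) leaves lambda^2 - 15·lambda + 50.
The quadratic factors as (lambda - 5)·(lambda - 10).
Eigenvalues: -2, 5, 10.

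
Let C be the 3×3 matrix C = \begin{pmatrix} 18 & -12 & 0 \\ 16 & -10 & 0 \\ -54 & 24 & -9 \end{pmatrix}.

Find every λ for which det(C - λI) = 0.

-9, 2, 6

Set up det(rI - C) = 0.
Expanding the 3×3 determinant: p(r) = r^3 + r^2 - 60r + 108.
Try r = 6: p(6) = 0, so 6 is a root.
Dividing by (r - 6) leaves r^2 + 7r - 18.
The quadratic factors as (r + 9)·(r - 2).
Eigenvalues: -9, 2, 6.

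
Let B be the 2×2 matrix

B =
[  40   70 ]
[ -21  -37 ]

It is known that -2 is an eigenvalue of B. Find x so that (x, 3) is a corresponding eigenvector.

-5

We need (B + 2I)v = 0.
B + 2I = [[42, 70], [-21, -35]].
Row 1: (42)·x + (70)·3 = 0
Row 2: (-21)·x + (-35)·3 = 0
Solving gives x = -5.
Check: B·(-5, 3) = (10, -6) = -2·(-5, 3).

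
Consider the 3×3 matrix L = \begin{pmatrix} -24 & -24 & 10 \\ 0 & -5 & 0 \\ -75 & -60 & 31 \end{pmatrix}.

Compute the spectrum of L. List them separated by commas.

-5, 1, 6

Set up det(sI - L) = 0.
Cofactor expansion gives p(s) = s^3 - 2s^2 - 29s + 30.
Since p(6) = 0, s = 6 is a root.
Dividing by (s - 6) leaves s^2 + 4s - 5.
The quadratic factors as (s + 5)·(s - 1).
Eigenvalues: -5, 1, 6.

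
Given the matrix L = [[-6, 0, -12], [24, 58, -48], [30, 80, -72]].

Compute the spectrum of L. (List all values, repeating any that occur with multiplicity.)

-12, -6, -2

The characteristic polynomial is p(t) = det(tI - L).
Cofactor expansion gives p(t) = t^3 + 20t^2 + 108t + 144.
Since p(-6) = 0, t = -6 is a root.
Factor out (t + 6): p(t) = (t + 6)·(t^2 + 14t + 24).
The quadratic factors as (t + 12)·(t + 2).
Eigenvalues: -12, -6, -2.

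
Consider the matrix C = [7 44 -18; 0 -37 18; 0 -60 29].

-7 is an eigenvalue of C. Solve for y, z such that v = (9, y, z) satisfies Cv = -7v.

-9, -15

We need (C + 7I)v = 0.
C + 7I = [[14, 44, -18], [0, -30, 18], [0, -60, 36]].
Row 1: (14)·9 + (44)·y + (-18)·z = 0
Row 2: (0)·9 + (-30)·y + (18)·z = 0
Row 3: (0)·9 + (-60)·y + (36)·z = 0
Solving gives y = -9, z = -15.
Check: C·(9, -9, -15) = (-63, 63, 105) = -7·(9, -9, -15).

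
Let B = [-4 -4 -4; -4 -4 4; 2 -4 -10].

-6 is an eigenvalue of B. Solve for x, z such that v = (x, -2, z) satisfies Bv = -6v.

2, 3

We need (B + 6I)v = 0.
B + 6I = [[2, -4, -4], [-4, 2, 4], [2, -4, -4]].
Row 1: (2)·x + (-4)·-2 + (-4)·z = 0
Row 2: (-4)·x + (2)·-2 + (4)·z = 0
Row 3: (2)·x + (-4)·-2 + (-4)·z = 0
Solving gives x = 2, z = 3.
Check: B·(2, -2, 3) = (-12, 12, -18) = -6·(2, -2, 3).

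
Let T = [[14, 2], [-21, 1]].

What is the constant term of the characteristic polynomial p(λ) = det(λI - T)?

p(0) = det(0·I − T) = det(−T) = (−1)^2·det(T).
det(T) = 56, so p(0) = 56.

56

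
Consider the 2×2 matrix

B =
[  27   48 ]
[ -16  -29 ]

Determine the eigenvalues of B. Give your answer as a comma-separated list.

det(B - rI) = (27 - r)(-29 - r) - (48)·(-16) = r^2 + 2r - 15.
This factors as (r + 5)·(r - 3) = 0.
Eigenvalues: -5, 3.

-5, 3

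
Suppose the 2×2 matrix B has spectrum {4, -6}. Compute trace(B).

-2

trace(B) is the sum of the eigenvalues: (4) + (-6) = -2.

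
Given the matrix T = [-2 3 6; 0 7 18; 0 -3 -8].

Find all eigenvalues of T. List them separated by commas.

-2, -2, 1

Compute the characteristic polynomial p(λ) = det(λI - T).
Cofactor expansion gives p(λ) = λ^3 + 3λ^2 - 4.
Try λ = 1: p(1) = 0, so 1 is a root.
Dividing by (λ - 1) leaves λ^2 + 4λ + 4.
The quadratic factor is (λ + 2)^2.
Eigenvalues: -2, -2, 1.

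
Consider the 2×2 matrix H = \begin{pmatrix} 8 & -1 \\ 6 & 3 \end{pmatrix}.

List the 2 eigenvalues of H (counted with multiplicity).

det(H - rI) = (8 - r)(3 - r) - (-1)·(6) = r^2 - 11r + 30.
This factors as (r - 5)·(r - 6) = 0.
Eigenvalues: 5, 6.

5, 6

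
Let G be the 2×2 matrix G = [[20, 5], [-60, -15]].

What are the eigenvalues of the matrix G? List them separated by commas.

0, 5

det(G - μI) = (20 - μ)(-15 - μ) - (5)·(-60) = μ^2 - 5μ.
This factors as μ·(μ - 5) = 0.
Eigenvalues: 0, 5.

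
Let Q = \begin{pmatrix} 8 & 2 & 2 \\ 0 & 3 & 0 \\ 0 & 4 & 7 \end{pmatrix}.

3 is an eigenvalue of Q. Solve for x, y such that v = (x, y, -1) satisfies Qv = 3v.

0, 1

We need (Q - 3I)v = 0.
Q - 3I = [[5, 2, 2], [0, 0, 0], [0, 4, 4]].
Row 1: (5)·x + (2)·y + (2)·-1 = 0
Row 2: (0)·x + (0)·y + (0)·-1 = 0
Row 3: (0)·x + (4)·y + (4)·-1 = 0
Solving gives x = 0, y = 1.
Check: Q·(0, 1, -1) = (0, 3, -3) = 3·(0, 1, -1).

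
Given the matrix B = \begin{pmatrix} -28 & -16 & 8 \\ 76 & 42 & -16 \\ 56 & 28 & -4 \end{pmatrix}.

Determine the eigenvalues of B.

-4, 4, 10

The characteristic polynomial is p(λ) = det(λI - B).
Expanding the 3×3 determinant: p(λ) = λ^3 - 10λ^2 - 16λ + 160.
Since p(-4) = 0, λ = -4 is a root.
Dividing by (λ + 4) leaves λ^2 - 14λ + 40.
The quadratic factors as (λ - 4)·(λ - 10).
Eigenvalues: -4, 4, 10.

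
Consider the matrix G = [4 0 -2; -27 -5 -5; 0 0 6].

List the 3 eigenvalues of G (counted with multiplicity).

Set up det(λI - G) = 0.
Expanding along the first row, p(λ) = λ^3 - 5λ^2 - 26λ + 120.
Try λ = 4: p(4) = 0, so 4 is a root.
Factor out (λ - 4): p(λ) = (λ - 4)·(λ^2 - λ - 30).
The quadratic factors as (λ + 5)·(λ - 6).
Eigenvalues: -5, 4, 6.

-5, 4, 6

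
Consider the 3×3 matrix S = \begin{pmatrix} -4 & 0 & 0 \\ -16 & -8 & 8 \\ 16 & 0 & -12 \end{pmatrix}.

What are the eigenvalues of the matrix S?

The characteristic polynomial is p(r) = det(rI - S).
Expanding the 3×3 determinant: p(r) = r^3 + 24r^2 + 176r + 384.
Rational-root test: r = -4 gives p(-4) = 0.
Dividing by (r + 4) leaves r^2 + 20r + 96.
The quadratic factors as (r + 12)·(r + 8).
Eigenvalues: -12, -8, -4.

-12, -8, -4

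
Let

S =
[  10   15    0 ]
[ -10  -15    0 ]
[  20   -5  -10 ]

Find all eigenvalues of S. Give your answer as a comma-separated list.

-10, -5, 0

Compute the characteristic polynomial p(s) = det(sI - S).
Expanding the 3×3 determinant: p(s) = s^3 + 15s^2 + 50s.
Rational-root test: s = 0 gives p(0) = 0.
Factor out s: p(s) = s·(s^2 + 15s + 50).
The quadratic factors as (s + 10)·(s + 5).
Eigenvalues: -10, -5, 0.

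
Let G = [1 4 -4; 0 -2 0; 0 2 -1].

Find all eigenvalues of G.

-2, -1, 1

Set up det(rI - G) = 0.
Expanding along the first row, p(r) = r^3 + 2r^2 - r - 2.
Try r = -1: p(-1) = 0, so -1 is a root.
Dividing by (r + 1) leaves r^2 + r - 2.
The quadratic factors as (r + 2)·(r - 1).
Eigenvalues: -2, -1, 1.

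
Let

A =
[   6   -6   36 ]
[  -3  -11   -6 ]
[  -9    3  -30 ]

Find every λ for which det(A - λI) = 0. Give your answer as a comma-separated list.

-12, -12, -11

The characteristic polynomial is p(μ) = det(μI - A).
Expanding the 3×3 determinant: p(μ) = μ^3 + 35μ^2 + 408μ + 1584.
Since p(-12) = 0, μ = -12 is a root.
Dividing by (μ + 12) leaves μ^2 + 23μ + 132.
The quadratic factors as (μ + 12)·(μ + 11).
Eigenvalues: -12, -12, -11.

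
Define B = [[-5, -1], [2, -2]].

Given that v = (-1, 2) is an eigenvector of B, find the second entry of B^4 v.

162

First find the eigenvalue: Bv = (3, -6) = -3·(-1, 2), so λ = -3.
Then B^4 v = λ^4·v = (-3)^4·(-1, 2) = 81·(-1, 2) = (-81, 162).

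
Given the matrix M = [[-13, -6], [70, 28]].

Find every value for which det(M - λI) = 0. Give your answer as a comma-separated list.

det(M - rI) = (-13 - r)(28 - r) - (-6)·(70) = r^2 - 15r + 56.
This factors as (r - 7)·(r - 8) = 0.
Eigenvalues: 7, 8.

7, 8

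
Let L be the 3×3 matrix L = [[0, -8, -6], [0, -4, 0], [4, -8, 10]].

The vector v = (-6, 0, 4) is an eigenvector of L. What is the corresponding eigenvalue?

Compute Lv: L·(-6, 0, 4) = (-24, 0, 16).
Since Lv = λv, compare component 1: -24 = λ·-6, so λ = 4.

4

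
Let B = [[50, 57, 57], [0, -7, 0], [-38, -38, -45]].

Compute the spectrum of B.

Compute the characteristic polynomial p(t) = det(tI - B).
Cofactor expansion gives p(t) = t^3 + 2t^2 - 119t - 588.
Rational-root test: t = -7 gives p(-7) = 0.
Factor out (t + 7): p(t) = (t + 7)·(t^2 - 5t - 84).
The quadratic factors as (t + 7)·(t - 12).
Eigenvalues: -7, -7, 12.

-7, -7, 12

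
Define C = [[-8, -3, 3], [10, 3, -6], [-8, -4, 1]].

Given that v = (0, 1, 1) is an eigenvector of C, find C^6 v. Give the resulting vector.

First find the eigenvalue: Cv = (0, -3, -3) = -3·(0, 1, 1), so λ = -3.
Then C^6 v = λ^6·v = (-3)^6·(0, 1, 1) = 729·(0, 1, 1) = (0, 729, 729).

(0, 729, 729)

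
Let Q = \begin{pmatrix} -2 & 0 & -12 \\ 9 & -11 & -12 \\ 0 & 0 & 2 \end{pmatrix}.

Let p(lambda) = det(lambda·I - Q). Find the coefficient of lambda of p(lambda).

-4

p(lambda) = lambda^3 + 11·lambda^2 - 4·lambda - 44.
The coefficient of lambda is -4.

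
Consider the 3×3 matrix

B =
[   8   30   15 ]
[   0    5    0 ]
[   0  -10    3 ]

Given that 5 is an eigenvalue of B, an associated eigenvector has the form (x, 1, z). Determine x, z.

We need (B - 5I)v = 0.
B - 5I = [[3, 30, 15], [0, 0, 0], [0, -10, -2]].
Row 1: (3)·x + (30)·1 + (15)·z = 0
Row 2: (0)·x + (0)·1 + (0)·z = 0
Row 3: (0)·x + (-10)·1 + (-2)·z = 0
Solving gives x = 15, z = -5.
Check: B·(15, 1, -5) = (75, 5, -25) = 5·(15, 1, -5).

15, -5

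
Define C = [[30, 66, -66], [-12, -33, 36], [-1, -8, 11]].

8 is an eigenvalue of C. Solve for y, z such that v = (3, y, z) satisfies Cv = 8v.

0, 1

We need (C - 8I)v = 0.
C - 8I = [[22, 66, -66], [-12, -41, 36], [-1, -8, 3]].
Row 1: (22)·3 + (66)·y + (-66)·z = 0
Row 2: (-12)·3 + (-41)·y + (36)·z = 0
Row 3: (-1)·3 + (-8)·y + (3)·z = 0
Solving gives y = 0, z = 1.
Check: C·(3, 0, 1) = (24, 0, 8) = 8·(3, 0, 1).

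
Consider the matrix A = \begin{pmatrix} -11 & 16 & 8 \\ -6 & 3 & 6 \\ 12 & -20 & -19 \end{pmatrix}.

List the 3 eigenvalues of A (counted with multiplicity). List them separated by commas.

Compute the characteristic polynomial p(λ) = det(λI - A).
Expanding the 3×3 determinant: p(λ) = λ^3 + 27λ^2 + 239λ + 693.
Try λ = -9: p(-9) = 0, so -9 is a root.
Factor out (λ + 9): p(λ) = (λ + 9)·(λ^2 + 18λ + 77).
The quadratic factors as (λ + 11)·(λ + 7).
Eigenvalues: -11, -9, -7.

-11, -9, -7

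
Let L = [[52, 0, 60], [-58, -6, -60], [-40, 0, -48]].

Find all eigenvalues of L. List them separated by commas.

-8, -6, 12

Compute the characteristic polynomial p(s) = det(sI - L).
Expanding the 3×3 determinant: p(s) = s^3 + 2s^2 - 120s - 576.
Try s = -6: p(-6) = 0, so -6 is a root.
Factor out (s + 6): p(s) = (s + 6)·(s^2 - 4s - 96).
The quadratic factors as (s + 8)·(s - 12).
Eigenvalues: -8, -6, 12.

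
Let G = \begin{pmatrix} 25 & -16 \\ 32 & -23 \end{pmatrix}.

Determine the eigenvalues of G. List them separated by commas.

det(G - sI) = (25 - s)(-23 - s) - (-16)·(32) = s^2 - 2s - 63.
This factors as (s + 7)·(s - 9) = 0.
Eigenvalues: -7, 9.

-7, 9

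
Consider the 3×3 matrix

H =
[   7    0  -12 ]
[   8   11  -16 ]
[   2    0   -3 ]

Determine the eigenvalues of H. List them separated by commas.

1, 3, 11

Set up det(λI - H) = 0.
Expanding along the first row, p(λ) = λ^3 - 15λ^2 + 47λ - 33.
Rational-root test: λ = 3 gives p(3) = 0.
Factor out (λ - 3): p(λ) = (λ - 3)·(λ^2 - 12λ + 11).
The quadratic factors as (λ - 1)·(λ - 11).
Eigenvalues: 1, 3, 11.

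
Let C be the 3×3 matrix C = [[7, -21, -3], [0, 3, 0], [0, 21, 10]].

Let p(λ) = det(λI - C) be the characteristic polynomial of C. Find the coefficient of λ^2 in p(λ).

The coefficient of λ^2 of det(λI - C) is −trace(C).
trace(C) = (7) + (3) + (10) = 20, so the coefficient is -20.

-20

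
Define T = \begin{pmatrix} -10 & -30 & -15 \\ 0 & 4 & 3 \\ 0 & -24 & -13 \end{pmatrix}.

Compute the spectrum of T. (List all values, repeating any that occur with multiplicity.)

Compute the characteristic polynomial p(r) = det(rI - T).
Expanding along the first row, p(r) = r^3 + 19r^2 + 110r + 200.
Try r = -4: p(-4) = 0, so -4 is a root.
Dividing by (r + 4) leaves r^2 + 15r + 50.
The quadratic factors as (r + 10)·(r + 5).
Eigenvalues: -10, -5, -4.

-10, -5, -4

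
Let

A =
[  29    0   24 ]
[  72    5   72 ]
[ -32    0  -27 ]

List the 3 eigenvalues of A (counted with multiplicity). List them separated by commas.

-3, 5, 5

The characteristic polynomial is p(t) = det(tI - A).
Expanding along the first row, p(t) = t^3 - 7t^2 - 5t + 75.
Since p(5) = 0, t = 5 is a root.
Factor out (t - 5): p(t) = (t - 5)·(t^2 - 2t - 15).
The quadratic factors as (t + 3)·(t - 5).
Eigenvalues: -3, 5, 5.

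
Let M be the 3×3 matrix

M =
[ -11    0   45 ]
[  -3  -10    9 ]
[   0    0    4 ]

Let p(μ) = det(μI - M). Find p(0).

p(0) = det(0·I − M) = det(−M) = (−1)^3·det(M).
det(M) = 440, so p(0) = -440.

-440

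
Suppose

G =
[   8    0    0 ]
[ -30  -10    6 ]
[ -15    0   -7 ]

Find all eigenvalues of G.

Set up det(μI - G) = 0.
Cofactor expansion gives p(μ) = μ^3 + 9μ^2 - 66μ - 560.
Rational-root test: μ = 8 gives p(8) = 0.
Dividing by (μ - 8) leaves μ^2 + 17μ + 70.
The quadratic factors as (μ + 10)·(μ + 7).
Eigenvalues: -10, -7, 8.

-10, -7, 8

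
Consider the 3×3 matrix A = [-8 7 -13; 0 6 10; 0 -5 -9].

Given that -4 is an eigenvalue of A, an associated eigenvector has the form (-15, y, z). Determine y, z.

-3, 3

We need (A + 4I)v = 0.
A + 4I = [[-4, 7, -13], [0, 10, 10], [0, -5, -5]].
Row 1: (-4)·-15 + (7)·y + (-13)·z = 0
Row 2: (0)·-15 + (10)·y + (10)·z = 0
Row 3: (0)·-15 + (-5)·y + (-5)·z = 0
Solving gives y = -3, z = 3.
Check: A·(-15, -3, 3) = (60, 12, -12) = -4·(-15, -3, 3).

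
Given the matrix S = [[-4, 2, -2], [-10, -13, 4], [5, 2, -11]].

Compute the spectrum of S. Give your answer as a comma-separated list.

Compute the characteristic polynomial p(λ) = det(λI - S).
Cofactor expansion gives p(λ) = λ^3 + 28λ^2 + 261λ + 810.
Since p(-9) = 0, λ = -9 is a root.
Factor out (λ + 9): p(λ) = (λ + 9)·(λ^2 + 19λ + 90).
The quadratic factors as (λ + 10)·(λ + 9).
Eigenvalues: -10, -9, -9.

-10, -9, -9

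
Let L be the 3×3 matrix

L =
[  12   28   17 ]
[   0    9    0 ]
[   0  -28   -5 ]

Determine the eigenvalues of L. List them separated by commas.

-5, 9, 12

Set up det(λI - L) = 0.
Cofactor expansion gives p(λ) = λ^3 - 16λ^2 + 3λ + 540.
Since p(9) = 0, λ = 9 is a root.
Factor out (λ - 9): p(λ) = (λ - 9)·(λ^2 - 7λ - 60).
The quadratic factors as (λ + 5)·(λ - 12).
Eigenvalues: -5, 9, 12.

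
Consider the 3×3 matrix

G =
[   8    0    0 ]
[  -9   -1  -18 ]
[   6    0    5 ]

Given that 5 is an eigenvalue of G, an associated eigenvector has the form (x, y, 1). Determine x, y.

We need (G - 5I)v = 0.
G - 5I = [[3, 0, 0], [-9, -6, -18], [6, 0, 0]].
Row 1: (3)·x + (0)·y + (0)·1 = 0
Row 2: (-9)·x + (-6)·y + (-18)·1 = 0
Row 3: (6)·x + (0)·y + (0)·1 = 0
Solving gives x = 0, y = -3.
Check: G·(0, -3, 1) = (0, -15, 5) = 5·(0, -3, 1).

0, -3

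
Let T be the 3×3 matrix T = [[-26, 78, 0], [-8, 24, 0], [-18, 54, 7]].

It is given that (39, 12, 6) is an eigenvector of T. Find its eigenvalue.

-2

Compute Tv: T·(39, 12, 6) = (-78, -24, -12).
Since Tv = λv, compare component 1: -78 = λ·39, so λ = -2.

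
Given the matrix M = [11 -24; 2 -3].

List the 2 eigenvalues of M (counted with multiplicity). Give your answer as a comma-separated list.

det(M - tI) = (11 - t)(-3 - t) - (-24)·(2) = t^2 - 8t + 15.
This factors as (t - 3)·(t - 5) = 0.
Eigenvalues: 3, 5.

3, 5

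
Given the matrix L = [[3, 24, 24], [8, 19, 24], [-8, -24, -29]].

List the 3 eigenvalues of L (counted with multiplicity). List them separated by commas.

-5, -5, 3

Set up det(λI - L) = 0.
Expanding along the first row, p(λ) = λ^3 + 7λ^2 - 5λ - 75.
Try λ = -5: p(-5) = 0, so -5 is a root.
Factor out (λ + 5): p(λ) = (λ + 5)·(λ^2 + 2λ - 15).
The quadratic factors as (λ + 5)·(λ - 3).
Eigenvalues: -5, -5, 3.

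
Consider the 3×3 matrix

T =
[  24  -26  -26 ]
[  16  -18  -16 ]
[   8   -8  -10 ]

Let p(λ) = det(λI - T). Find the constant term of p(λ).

0

p(λ) = λ^3 + 4λ^2 + 4λ.
The constant term is 0.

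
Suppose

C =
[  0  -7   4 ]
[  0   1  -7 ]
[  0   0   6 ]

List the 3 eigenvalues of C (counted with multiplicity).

C is upper triangular, so its eigenvalues are the diagonal entries.
Diagonal: 0, 1, 6.

0, 1, 6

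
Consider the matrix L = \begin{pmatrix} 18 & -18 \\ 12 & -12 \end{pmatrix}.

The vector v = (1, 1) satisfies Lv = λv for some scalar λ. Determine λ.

Compute Lv: L·(1, 1) = (0, 0).
Since Lv = λv, compare component 1: 0 = λ·1, so λ = 0.

0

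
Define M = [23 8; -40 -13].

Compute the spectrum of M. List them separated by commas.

det(M - sI) = (23 - s)(-13 - s) - (8)·(-40) = s^2 - 10s + 21.
This factors as (s - 3)·(s - 7) = 0.
Eigenvalues: 3, 7.

3, 7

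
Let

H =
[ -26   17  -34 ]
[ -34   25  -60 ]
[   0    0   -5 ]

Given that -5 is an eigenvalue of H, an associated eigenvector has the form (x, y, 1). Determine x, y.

0, 2

We need (H + 5I)v = 0.
H + 5I = [[-21, 17, -34], [-34, 30, -60], [0, 0, 0]].
Row 1: (-21)·x + (17)·y + (-34)·1 = 0
Row 2: (-34)·x + (30)·y + (-60)·1 = 0
Row 3: (0)·x + (0)·y + (0)·1 = 0
Solving gives x = 0, y = 2.
Check: H·(0, 2, 1) = (0, -10, -5) = -5·(0, 2, 1).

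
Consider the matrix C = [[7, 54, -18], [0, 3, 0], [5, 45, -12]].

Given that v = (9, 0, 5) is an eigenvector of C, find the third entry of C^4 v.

405

First find the eigenvalue: Cv = (-27, 0, -15) = -3·(9, 0, 5), so λ = -3.
Then C^4 v = λ^4·v = (-3)^4·(9, 0, 5) = 81·(9, 0, 5) = (729, 0, 405).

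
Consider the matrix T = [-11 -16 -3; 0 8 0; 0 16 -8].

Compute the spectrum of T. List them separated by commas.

-11, -8, 8

The characteristic polynomial is p(lambda) = det(lambda·I - T).
Cofactor expansion gives p(lambda) = lambda^3 + 11·lambda^2 - 64·lambda - 704.
Try lambda = 8: p(8) = 0, so 8 is a root.
Factor out (lambda - 8): p(lambda) = (lambda - 8)·(lambda^2 + 19·lambda + 88).
The quadratic factors as (lambda + 11)·(lambda + 8).
Eigenvalues: -11, -8, 8.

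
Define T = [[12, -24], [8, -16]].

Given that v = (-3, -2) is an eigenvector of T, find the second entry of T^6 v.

-8192

First find the eigenvalue: Tv = (12, 8) = -4·(-3, -2), so λ = -4.
Then T^6 v = λ^6·v = (-4)^6·(-3, -2) = 4096·(-3, -2) = (-12288, -8192).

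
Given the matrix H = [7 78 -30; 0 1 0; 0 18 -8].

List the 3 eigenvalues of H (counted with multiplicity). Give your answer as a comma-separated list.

The characteristic polynomial is p(r) = det(rI - H).
Expanding along the first row, p(r) = r^3 - 57r + 56.
Rational-root test: r = 1 gives p(1) = 0.
Dividing by (r - 1) leaves r^2 + r - 56.
The quadratic factors as (r + 8)·(r - 7).
Eigenvalues: -8, 1, 7.

-8, 1, 7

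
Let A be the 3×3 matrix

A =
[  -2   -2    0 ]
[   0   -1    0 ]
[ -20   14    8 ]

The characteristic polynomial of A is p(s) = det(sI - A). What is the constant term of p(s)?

p(s) = s^3 - 5s^2 - 22s - 16.
The constant term is -16.

-16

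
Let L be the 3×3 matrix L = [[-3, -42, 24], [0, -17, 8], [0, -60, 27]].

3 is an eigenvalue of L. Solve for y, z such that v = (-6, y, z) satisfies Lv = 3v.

We need (L - 3I)v = 0.
L - 3I = [[-6, -42, 24], [0, -20, 8], [0, -60, 24]].
Row 1: (-6)·-6 + (-42)·y + (24)·z = 0
Row 2: (0)·-6 + (-20)·y + (8)·z = 0
Row 3: (0)·-6 + (-60)·y + (24)·z = 0
Solving gives y = -2, z = -5.
Check: L·(-6, -2, -5) = (-18, -6, -15) = 3·(-6, -2, -5).

-2, -5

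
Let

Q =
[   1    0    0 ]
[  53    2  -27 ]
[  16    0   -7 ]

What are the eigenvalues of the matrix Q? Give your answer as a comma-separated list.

Set up det(λI - Q) = 0.
Expanding the 3×3 determinant: p(λ) = λ^3 + 4λ^2 - 19λ + 14.
Try λ = 1: p(1) = 0, so 1 is a root.
Factor out (λ - 1): p(λ) = (λ - 1)·(λ^2 + 5λ - 14).
The quadratic factors as (λ + 7)·(λ - 2).
Eigenvalues: -7, 1, 2.

-7, 1, 2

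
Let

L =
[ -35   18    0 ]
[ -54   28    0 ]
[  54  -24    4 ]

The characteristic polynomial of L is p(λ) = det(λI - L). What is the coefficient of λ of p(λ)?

-36

p(λ) = λ^3 + 3λ^2 - 36λ + 32.
The coefficient of λ is -36.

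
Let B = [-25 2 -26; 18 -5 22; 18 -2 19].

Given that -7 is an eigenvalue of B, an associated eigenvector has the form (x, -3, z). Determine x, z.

4, -3

We need (B + 7I)v = 0.
B + 7I = [[-18, 2, -26], [18, 2, 22], [18, -2, 26]].
Row 1: (-18)·x + (2)·-3 + (-26)·z = 0
Row 2: (18)·x + (2)·-3 + (22)·z = 0
Row 3: (18)·x + (-2)·-3 + (26)·z = 0
Solving gives x = 4, z = -3.
Check: B·(4, -3, -3) = (-28, 21, 21) = -7·(4, -3, -3).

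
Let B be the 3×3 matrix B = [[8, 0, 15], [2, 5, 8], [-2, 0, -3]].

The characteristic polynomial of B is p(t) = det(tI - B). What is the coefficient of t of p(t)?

31

p(t) = t^3 - 10t^2 + 31t - 30.
The coefficient of t is 31.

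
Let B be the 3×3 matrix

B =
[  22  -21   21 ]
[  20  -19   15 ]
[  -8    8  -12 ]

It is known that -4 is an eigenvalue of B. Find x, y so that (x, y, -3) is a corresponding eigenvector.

0, -3

We need (B + 4I)v = 0.
B + 4I = [[26, -21, 21], [20, -15, 15], [-8, 8, -8]].
Row 1: (26)·x + (-21)·y + (21)·-3 = 0
Row 2: (20)·x + (-15)·y + (15)·-3 = 0
Row 3: (-8)·x + (8)·y + (-8)·-3 = 0
Solving gives x = 0, y = -3.
Check: B·(0, -3, -3) = (0, 12, 12) = -4·(0, -3, -3).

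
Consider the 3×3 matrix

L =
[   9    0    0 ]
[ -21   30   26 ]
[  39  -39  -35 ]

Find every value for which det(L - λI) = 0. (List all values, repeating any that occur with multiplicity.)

Compute the characteristic polynomial p(t) = det(tI - L).
Expanding along the first row, p(t) = t^3 - 4t^2 - 81t + 324.
Rational-root test: t = 4 gives p(4) = 0.
Factor out (t - 4): p(t) = (t - 4)·(t^2 - 81).
The quadratic factors as (t + 9)·(t - 9).
Eigenvalues: -9, 4, 9.

-9, 4, 9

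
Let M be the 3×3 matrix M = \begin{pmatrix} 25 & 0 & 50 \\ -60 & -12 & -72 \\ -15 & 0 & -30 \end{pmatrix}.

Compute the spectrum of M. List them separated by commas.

-12, -5, 0

Set up det(λI - M) = 0.
Cofactor expansion gives p(λ) = λ^3 + 17λ^2 + 60λ.
Rational-root test: λ = 0 gives p(0) = 0.
Dividing by λ leaves λ^2 + 17λ + 60.
The quadratic factors as (λ + 12)·(λ + 5).
Eigenvalues: -12, -5, 0.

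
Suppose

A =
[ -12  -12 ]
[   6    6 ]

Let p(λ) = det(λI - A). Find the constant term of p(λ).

p(λ) = λ^2 + 6λ.
The constant term is 0.

0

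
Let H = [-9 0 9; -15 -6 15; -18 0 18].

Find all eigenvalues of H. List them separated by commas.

Compute the characteristic polynomial p(s) = det(sI - H).
Expanding the 3×3 determinant: p(s) = s^3 - 3s^2 - 54s.
Since p(0) = 0, s = 0 is a root.
Factor out s: p(s) = s·(s^2 - 3s - 54).
The quadratic factors as (s + 6)·(s - 9).
Eigenvalues: -6, 0, 9.

-6, 0, 9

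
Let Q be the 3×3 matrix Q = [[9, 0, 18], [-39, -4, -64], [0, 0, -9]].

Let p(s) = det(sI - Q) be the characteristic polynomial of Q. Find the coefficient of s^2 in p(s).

4

The coefficient of s^2 of det(sI - Q) is −trace(Q).
trace(Q) = (9) + (-4) + (-9) = -4, so the coefficient is 4.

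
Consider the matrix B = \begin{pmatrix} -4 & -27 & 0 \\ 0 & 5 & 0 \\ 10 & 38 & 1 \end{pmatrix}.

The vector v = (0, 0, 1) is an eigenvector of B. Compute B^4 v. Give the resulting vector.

First find the eigenvalue: Bv = (0, 0, 1) = 1·(0, 0, 1), so λ = 1.
Then B^4 v = λ^4·v = 1^4·(0, 0, 1) = 1·(0, 0, 1) = (0, 0, 1).

(0, 0, 1)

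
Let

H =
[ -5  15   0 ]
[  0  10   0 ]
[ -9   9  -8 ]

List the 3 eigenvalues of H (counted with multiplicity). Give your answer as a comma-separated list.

-8, -5, 10

The characteristic polynomial is p(r) = det(rI - H).
Expanding along the first row, p(r) = r^3 + 3r^2 - 90r - 400.
Rational-root test: r = -5 gives p(-5) = 0.
Dividing by (r + 5) leaves r^2 - 2r - 80.
The quadratic factors as (r + 8)·(r - 10).
Eigenvalues: -8, -5, 10.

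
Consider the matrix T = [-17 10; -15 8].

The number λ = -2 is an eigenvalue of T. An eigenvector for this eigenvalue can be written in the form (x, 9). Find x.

We need (T + 2I)v = 0.
T + 2I = [[-15, 10], [-15, 10]].
Row 1: (-15)·x + (10)·9 = 0
Row 2: (-15)·x + (10)·9 = 0
Solving gives x = 6.
Check: T·(6, 9) = (-12, -18) = -2·(6, 9).

6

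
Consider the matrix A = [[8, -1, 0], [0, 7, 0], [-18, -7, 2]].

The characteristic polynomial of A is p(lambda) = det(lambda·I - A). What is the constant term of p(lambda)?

p(lambda) = lambda^3 - 17·lambda^2 + 86·lambda - 112.
The constant term is -112.

-112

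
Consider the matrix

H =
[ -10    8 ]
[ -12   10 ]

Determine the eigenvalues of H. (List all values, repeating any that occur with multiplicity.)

det(H - λI) = (-10 - λ)(10 - λ) - (8)·(-12) = λ^2 - 4.
This factors as (λ + 2)·(λ - 2) = 0.
Eigenvalues: -2, 2.

-2, 2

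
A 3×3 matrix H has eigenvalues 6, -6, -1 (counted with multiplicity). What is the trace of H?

trace(H) is the sum of the eigenvalues: (6) + (-6) + (-1) = -1.

-1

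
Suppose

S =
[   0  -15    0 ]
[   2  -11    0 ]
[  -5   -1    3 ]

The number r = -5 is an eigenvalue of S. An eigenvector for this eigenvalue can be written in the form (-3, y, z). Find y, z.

We need (S + 5I)v = 0.
S + 5I = [[5, -15, 0], [2, -6, 0], [-5, -1, 8]].
Row 1: (5)·-3 + (-15)·y + (0)·z = 0
Row 2: (2)·-3 + (-6)·y + (0)·z = 0
Row 3: (-5)·-3 + (-1)·y + (8)·z = 0
Solving gives y = -1, z = -2.
Check: S·(-3, -1, -2) = (15, 5, 10) = -5·(-3, -1, -2).

-1, -2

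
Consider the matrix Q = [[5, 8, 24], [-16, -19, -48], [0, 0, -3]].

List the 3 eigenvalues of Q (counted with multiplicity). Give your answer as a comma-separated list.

-11, -3, -3

The characteristic polynomial is p(λ) = det(λI - Q).
Expanding along the first row, p(λ) = λ^3 + 17λ^2 + 75λ + 99.
Rational-root test: λ = -3 gives p(-3) = 0.
Factor out (λ + 3): p(λ) = (λ + 3)·(λ^2 + 14λ + 33).
The quadratic factors as (λ + 11)·(λ + 3).
Eigenvalues: -11, -3, -3.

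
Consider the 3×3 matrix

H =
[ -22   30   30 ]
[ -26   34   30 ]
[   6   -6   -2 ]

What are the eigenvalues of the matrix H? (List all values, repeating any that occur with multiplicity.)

Compute the characteristic polynomial p(λ) = det(λI - H).
Cofactor expansion gives p(λ) = λ^3 - 10λ^2 + 8λ + 64.
Try λ = -2: p(-2) = 0, so -2 is a root.
Dividing by (λ + 2) leaves λ^2 - 12λ + 32.
The quadratic factors as (λ - 4)·(λ - 8).
Eigenvalues: -2, 4, 8.

-2, 4, 8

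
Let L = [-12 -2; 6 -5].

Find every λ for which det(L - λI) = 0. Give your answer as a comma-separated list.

det(L - rI) = (-12 - r)(-5 - r) - (-2)·(6) = r^2 + 17r + 72.
This factors as (r + 9)·(r + 8) = 0.
Eigenvalues: -9, -8.

-9, -8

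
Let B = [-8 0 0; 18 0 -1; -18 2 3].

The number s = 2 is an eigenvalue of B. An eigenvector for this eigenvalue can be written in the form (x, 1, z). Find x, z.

0, -2

We need (B - 2I)v = 0.
B - 2I = [[-10, 0, 0], [18, -2, -1], [-18, 2, 1]].
Row 1: (-10)·x + (0)·1 + (0)·z = 0
Row 2: (18)·x + (-2)·1 + (-1)·z = 0
Row 3: (-18)·x + (2)·1 + (1)·z = 0
Solving gives x = 0, z = -2.
Check: B·(0, 1, -2) = (0, 2, -4) = 2·(0, 1, -2).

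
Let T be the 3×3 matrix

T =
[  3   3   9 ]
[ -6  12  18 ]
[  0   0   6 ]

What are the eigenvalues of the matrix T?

6, 6, 9

Set up det(rI - T) = 0.
Expanding along the first row, p(r) = r^3 - 21r^2 + 144r - 324.
Rational-root test: r = 9 gives p(9) = 0.
Factor out (r - 9): p(r) = (r - 9)·(r^2 - 12r + 36).
The quadratic factor is (r - 6)^2.
Eigenvalues: 6, 6, 9.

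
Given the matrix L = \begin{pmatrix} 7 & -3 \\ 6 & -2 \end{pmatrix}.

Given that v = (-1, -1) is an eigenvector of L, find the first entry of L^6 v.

First find the eigenvalue: Lv = (-4, -4) = 4·(-1, -1), so λ = 4.
Then L^6 v = λ^6·v = 4^6·(-1, -1) = 4096·(-1, -1) = (-4096, -4096).

-4096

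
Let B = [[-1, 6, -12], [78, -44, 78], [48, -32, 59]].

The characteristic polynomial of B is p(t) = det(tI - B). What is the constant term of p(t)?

440

p(t) = t^3 - 14t^2 - 7t + 440.
The constant term is 440.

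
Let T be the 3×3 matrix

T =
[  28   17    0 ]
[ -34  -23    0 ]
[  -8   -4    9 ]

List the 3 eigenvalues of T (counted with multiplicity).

Set up det(λI - T) = 0.
Expanding the 3×3 determinant: p(λ) = λ^3 - 14λ^2 - 21λ + 594.
Try λ = -6: p(-6) = 0, so -6 is a root.
Dividing by (λ + 6) leaves λ^2 - 20λ + 99.
The quadratic factors as (λ - 9)·(λ - 11).
Eigenvalues: -6, 9, 11.

-6, 9, 11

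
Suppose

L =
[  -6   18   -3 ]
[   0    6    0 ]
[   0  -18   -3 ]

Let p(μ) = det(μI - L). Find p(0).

-108

p(0) = det(0·I − L) = det(−L) = (−1)^3·det(L).
det(L) = 108, so p(0) = -108.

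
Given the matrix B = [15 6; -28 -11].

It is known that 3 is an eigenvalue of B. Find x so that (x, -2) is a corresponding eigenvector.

1

We need (B - 3I)v = 0.
B - 3I = [[12, 6], [-28, -14]].
Row 1: (12)·x + (6)·-2 = 0
Row 2: (-28)·x + (-14)·-2 = 0
Solving gives x = 1.
Check: B·(1, -2) = (3, -6) = 3·(1, -2).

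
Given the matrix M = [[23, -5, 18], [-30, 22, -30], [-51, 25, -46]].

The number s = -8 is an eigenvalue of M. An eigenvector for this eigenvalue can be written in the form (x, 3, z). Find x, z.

-3, 6

We need (M + 8I)v = 0.
M + 8I = [[31, -5, 18], [-30, 30, -30], [-51, 25, -38]].
Row 1: (31)·x + (-5)·3 + (18)·z = 0
Row 2: (-30)·x + (30)·3 + (-30)·z = 0
Row 3: (-51)·x + (25)·3 + (-38)·z = 0
Solving gives x = -3, z = 6.
Check: M·(-3, 3, 6) = (24, -24, -48) = -8·(-3, 3, 6).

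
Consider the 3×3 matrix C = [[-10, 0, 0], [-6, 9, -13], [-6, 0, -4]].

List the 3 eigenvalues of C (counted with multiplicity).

Compute the characteristic polynomial p(t) = det(tI - C).
Expanding along the first row, p(t) = t^3 + 5t^2 - 86t - 360.
Since p(9) = 0, t = 9 is a root.
Factor out (t - 9): p(t) = (t - 9)·(t^2 + 14t + 40).
The quadratic factors as (t + 10)·(t + 4).
Eigenvalues: -10, -4, 9.

-10, -4, 9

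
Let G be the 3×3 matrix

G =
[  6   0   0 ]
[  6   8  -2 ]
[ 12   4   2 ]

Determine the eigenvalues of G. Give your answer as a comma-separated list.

Set up det(lambda·I - G) = 0.
Cofactor expansion gives p(lambda) = lambda^3 - 16·lambda^2 + 84·lambda - 144.
Try lambda = 4: p(4) = 0, so 4 is a root.
Dividing by (lambda - 4) leaves lambda^2 - 12·lambda + 36.
The quadratic factor is (lambda - 6)^2.
Eigenvalues: 4, 6, 6.

4, 6, 6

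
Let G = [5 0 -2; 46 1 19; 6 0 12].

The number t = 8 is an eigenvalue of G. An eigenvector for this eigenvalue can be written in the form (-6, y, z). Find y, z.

-15, 9

We need (G - 8I)v = 0.
G - 8I = [[-3, 0, -2], [46, -7, 19], [6, 0, 4]].
Row 1: (-3)·-6 + (0)·y + (-2)·z = 0
Row 2: (46)·-6 + (-7)·y + (19)·z = 0
Row 3: (6)·-6 + (0)·y + (4)·z = 0
Solving gives y = -15, z = 9.
Check: G·(-6, -15, 9) = (-48, -120, 72) = 8·(-6, -15, 9).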